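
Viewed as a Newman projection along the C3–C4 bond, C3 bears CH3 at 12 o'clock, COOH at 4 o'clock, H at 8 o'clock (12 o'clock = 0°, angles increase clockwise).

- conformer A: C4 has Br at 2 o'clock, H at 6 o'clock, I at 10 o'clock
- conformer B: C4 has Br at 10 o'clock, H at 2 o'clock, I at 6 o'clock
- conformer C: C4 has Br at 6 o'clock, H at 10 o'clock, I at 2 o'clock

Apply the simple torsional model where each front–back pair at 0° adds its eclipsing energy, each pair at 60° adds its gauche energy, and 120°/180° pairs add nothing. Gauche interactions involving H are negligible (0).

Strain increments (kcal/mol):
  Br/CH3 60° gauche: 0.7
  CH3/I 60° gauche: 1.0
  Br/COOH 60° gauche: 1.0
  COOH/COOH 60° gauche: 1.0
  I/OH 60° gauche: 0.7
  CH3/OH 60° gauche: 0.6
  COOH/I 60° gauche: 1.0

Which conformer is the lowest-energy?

A is staggered. CH3 at 0° is gauche with Br at 60° (0.7); CH3 at 0° is gauche with I at 300° (1.0); COOH at 120° is gauche with Br at 60° (1.0). Total 2.7 kcal/mol.
B is staggered. CH3 at 0° is gauche with Br at 300° (0.7); COOH at 120° is gauche with I at 180° (1.0). Total 1.7 kcal/mol.
C is staggered. CH3 at 0° is gauche with I at 60° (1.0); COOH at 120° is gauche with Br at 180° (1.0); COOH at 120° is gauche with I at 60° (1.0). Total 3.0 kcal/mol.
B has the lowest total (1.7 kcal/mol).

B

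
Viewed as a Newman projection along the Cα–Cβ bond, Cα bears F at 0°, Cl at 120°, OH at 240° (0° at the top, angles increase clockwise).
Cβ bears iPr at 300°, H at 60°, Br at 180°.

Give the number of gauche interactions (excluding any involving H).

Non-H gauche pairs: F(0°)/iPr(300°); Cl(120°)/Br(180°); OH(240°)/iPr(300°); OH(240°)/Br(180°) — 4 interactions.

4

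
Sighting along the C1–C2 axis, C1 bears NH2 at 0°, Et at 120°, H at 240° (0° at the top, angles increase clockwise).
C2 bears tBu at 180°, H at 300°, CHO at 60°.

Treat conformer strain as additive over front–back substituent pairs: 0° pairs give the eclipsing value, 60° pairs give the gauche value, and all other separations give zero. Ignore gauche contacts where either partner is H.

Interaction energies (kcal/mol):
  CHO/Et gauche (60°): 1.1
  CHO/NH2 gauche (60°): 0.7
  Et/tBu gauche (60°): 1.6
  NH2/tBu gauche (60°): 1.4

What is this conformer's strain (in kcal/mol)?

3.4 kcal/mol

This conformer (staggered): NH2–CHO gauche, Et–tBu gauche, Et–CHO gauche; 0.7 + 1.6 + 1.1 = 3.4 kcal/mol.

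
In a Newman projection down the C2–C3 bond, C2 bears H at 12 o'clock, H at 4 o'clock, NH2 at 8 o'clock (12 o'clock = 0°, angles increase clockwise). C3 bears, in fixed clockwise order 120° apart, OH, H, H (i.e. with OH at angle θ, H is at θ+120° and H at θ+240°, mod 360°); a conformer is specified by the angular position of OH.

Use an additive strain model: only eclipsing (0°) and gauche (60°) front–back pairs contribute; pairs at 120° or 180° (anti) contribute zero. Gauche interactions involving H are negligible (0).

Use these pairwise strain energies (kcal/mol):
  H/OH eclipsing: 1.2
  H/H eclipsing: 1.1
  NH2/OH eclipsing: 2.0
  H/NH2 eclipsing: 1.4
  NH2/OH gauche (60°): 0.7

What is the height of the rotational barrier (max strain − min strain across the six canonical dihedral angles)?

OH at 0° (eclipsed): H–OH eclipsed, H–H eclipsed, NH2–H eclipsed; 1.2 + 1.1 + 1.4 = 3.7 kcal/mol.
OH at 60° (staggered): no non-H gauche contacts → 0.0 kcal/mol.
OH at 120° (eclipsed): H–H eclipsed, H–OH eclipsed, NH2–H eclipsed; 1.1 + 1.2 + 1.4 = 3.7 kcal/mol.
OH at 180° (staggered): NH2–OH gauche; 0.7 = 0.7 kcal/mol.
OH at 240° (eclipsed): H–H eclipsed, H–H eclipsed, NH2–OH eclipsed; 1.1 + 1.1 + 2.0 = 4.2 kcal/mol.
OH at 300° (staggered): NH2–OH gauche; 0.7 = 0.7 kcal/mol.
Max at 240° (4.2 kcal/mol), min at 60° (0.0 kcal/mol); barrier = 4.2 kcal/mol.

4.2 kcal/mol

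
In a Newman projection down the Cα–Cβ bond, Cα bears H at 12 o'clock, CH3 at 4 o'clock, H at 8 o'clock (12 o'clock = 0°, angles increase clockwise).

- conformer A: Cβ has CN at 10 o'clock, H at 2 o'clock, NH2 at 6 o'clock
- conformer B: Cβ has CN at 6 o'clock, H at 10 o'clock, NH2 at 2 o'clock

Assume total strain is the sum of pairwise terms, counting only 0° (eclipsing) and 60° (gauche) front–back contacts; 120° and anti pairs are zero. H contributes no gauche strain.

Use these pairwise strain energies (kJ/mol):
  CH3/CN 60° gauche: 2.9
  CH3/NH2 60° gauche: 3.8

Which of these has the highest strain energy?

B

A (staggered): CH3(120°)/NH2(180°) gauche 3.8 → 3.8 kJ/mol.
B (staggered): CH3(120°)/CN(180°) gauche 2.9; CH3(120°)/NH2(60°) gauche 3.8 → 6.7 kJ/mol.
B has the highest total (6.7 kJ/mol).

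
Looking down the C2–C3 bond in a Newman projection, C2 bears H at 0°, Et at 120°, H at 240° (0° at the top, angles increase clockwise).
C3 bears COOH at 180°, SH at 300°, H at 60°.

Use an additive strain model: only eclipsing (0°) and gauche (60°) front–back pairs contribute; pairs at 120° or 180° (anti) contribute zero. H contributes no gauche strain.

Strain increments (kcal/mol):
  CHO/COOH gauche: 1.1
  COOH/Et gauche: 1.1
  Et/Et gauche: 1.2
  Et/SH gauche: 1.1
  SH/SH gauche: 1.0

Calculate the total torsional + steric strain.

This conformer (staggered): Et(120°)/COOH(180°) gauche 1.1 → 1.1 kcal/mol.

1.1 kcal/mol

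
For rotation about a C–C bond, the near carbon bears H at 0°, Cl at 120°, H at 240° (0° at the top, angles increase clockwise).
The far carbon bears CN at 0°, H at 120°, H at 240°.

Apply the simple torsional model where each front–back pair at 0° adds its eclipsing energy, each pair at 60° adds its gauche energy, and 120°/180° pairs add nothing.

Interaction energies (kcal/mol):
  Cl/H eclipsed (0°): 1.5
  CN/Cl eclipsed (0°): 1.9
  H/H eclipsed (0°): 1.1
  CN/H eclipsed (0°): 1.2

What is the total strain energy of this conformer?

3.8 kcal/mol

This conformer is eclipsed. H at 0° is eclipsed with CN at 0° (1.2); Cl at 120° is eclipsed with H at 120° (1.5); H at 240° is eclipsed with H at 240° (1.1). Total 3.8 kcal/mol.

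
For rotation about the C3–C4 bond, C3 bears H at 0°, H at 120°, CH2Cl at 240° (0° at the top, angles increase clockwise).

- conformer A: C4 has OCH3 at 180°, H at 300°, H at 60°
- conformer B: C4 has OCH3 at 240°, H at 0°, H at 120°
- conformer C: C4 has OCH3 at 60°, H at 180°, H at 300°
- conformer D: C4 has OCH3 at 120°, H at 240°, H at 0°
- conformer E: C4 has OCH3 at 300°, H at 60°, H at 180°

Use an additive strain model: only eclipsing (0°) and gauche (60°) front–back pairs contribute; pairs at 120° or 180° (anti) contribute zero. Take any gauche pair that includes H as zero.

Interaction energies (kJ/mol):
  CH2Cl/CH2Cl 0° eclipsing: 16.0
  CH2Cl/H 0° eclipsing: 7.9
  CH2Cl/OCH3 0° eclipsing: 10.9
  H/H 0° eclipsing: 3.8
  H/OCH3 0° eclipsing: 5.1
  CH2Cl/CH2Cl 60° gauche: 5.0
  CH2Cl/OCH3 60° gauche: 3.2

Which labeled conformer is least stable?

A (staggered): CH2Cl–OCH3 gauche; 3.2 = 3.2 kJ/mol.
B (eclipsed): H–H eclipsed, H–H eclipsed, CH2Cl–OCH3 eclipsed; 3.8 + 3.8 + 10.9 = 18.5 kJ/mol.
C (staggered): no non-H gauche contacts → 0.0 kJ/mol.
D (eclipsed): H–H eclipsed, H–OCH3 eclipsed, CH2Cl–H eclipsed; 3.8 + 5.1 + 7.9 = 16.8 kJ/mol.
E (staggered): CH2Cl–OCH3 gauche; 3.2 = 3.2 kJ/mol.
B has the highest total (18.5 kJ/mol).

B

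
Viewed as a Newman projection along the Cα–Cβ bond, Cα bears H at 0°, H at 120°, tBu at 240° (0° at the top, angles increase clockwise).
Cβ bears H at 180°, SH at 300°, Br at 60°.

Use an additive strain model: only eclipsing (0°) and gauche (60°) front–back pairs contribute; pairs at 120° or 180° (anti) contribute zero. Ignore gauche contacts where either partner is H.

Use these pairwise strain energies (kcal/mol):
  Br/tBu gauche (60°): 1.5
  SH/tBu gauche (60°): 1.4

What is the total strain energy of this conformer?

This conformer (staggered): tBu(240°)/SH(300°) gauche 1.4 → 1.4 kcal/mol.

1.4 kcal/mol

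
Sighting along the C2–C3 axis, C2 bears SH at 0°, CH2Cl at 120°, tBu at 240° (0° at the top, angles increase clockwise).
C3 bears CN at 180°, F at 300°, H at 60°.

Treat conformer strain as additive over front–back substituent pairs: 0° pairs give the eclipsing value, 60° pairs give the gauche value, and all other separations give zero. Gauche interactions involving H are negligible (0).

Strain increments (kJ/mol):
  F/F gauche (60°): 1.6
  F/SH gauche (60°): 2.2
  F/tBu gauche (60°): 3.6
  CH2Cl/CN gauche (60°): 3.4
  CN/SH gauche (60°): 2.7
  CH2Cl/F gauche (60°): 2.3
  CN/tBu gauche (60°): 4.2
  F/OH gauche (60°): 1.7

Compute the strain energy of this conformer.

13.4 kJ/mol

This conformer (staggered): SH(0°)/F(300°) gauche 2.2; CH2Cl(120°)/CN(180°) gauche 3.4; tBu(240°)/CN(180°) gauche 4.2; tBu(240°)/F(300°) gauche 3.6 → 13.4 kJ/mol.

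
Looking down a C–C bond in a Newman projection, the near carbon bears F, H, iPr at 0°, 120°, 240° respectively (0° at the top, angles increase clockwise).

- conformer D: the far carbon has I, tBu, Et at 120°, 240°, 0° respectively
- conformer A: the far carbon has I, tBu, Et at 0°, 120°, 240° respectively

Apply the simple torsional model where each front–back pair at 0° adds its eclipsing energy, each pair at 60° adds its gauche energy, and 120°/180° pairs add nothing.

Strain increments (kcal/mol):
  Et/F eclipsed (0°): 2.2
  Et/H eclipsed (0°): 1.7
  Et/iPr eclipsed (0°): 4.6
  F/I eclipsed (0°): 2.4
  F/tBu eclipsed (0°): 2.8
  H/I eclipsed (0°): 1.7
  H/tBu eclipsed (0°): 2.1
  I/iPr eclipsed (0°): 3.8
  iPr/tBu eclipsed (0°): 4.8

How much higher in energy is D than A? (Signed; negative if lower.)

-0.4 kcal/mol

D is eclipsed. F at 0° is eclipsed with Et at 0° (2.2); H at 120° is eclipsed with I at 120° (1.7); iPr at 240° is eclipsed with tBu at 240° (4.8). Total 8.7 kcal/mol.
A is eclipsed. F at 0° is eclipsed with I at 0° (2.4); H at 120° is eclipsed with tBu at 120° (2.1); iPr at 240° is eclipsed with Et at 240° (4.6). Total 9.1 kcal/mol.
E(D) − E(A) = 8.7 − 9.1 = -0.4 kcal/mol.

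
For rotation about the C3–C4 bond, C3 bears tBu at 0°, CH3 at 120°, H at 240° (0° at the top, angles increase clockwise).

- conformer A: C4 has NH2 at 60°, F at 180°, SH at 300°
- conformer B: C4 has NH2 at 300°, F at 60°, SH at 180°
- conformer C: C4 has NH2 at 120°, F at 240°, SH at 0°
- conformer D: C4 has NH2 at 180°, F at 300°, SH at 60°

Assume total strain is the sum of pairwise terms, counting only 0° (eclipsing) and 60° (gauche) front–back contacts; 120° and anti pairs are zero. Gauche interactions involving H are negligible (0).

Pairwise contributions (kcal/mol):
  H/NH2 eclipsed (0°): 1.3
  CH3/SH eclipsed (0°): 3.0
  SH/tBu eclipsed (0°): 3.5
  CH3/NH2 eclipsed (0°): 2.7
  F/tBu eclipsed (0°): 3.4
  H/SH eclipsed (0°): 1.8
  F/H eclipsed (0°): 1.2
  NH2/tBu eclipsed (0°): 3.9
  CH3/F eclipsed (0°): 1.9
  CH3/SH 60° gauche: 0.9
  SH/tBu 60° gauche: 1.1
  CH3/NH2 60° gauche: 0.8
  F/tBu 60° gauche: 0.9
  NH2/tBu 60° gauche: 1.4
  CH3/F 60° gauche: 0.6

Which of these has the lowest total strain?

D

A is staggered. tBu at 0° is gauche with NH2 at 60° (1.4); tBu at 0° is gauche with SH at 300° (1.1); CH3 at 120° is gauche with NH2 at 60° (0.8); CH3 at 120° is gauche with F at 180° (0.6). Total 3.9 kcal/mol.
B is staggered. tBu at 0° is gauche with NH2 at 300° (1.4); tBu at 0° is gauche with F at 60° (0.9); CH3 at 120° is gauche with F at 60° (0.6); CH3 at 120° is gauche with SH at 180° (0.9). Total 3.8 kcal/mol.
C is eclipsed. tBu at 0° is eclipsed with SH at 0° (3.5); CH3 at 120° is eclipsed with NH2 at 120° (2.7); H at 240° is eclipsed with F at 240° (1.2). Total 7.4 kcal/mol.
D is staggered. tBu at 0° is gauche with F at 300° (0.9); tBu at 0° is gauche with SH at 60° (1.1); CH3 at 120° is gauche with NH2 at 180° (0.8); CH3 at 120° is gauche with SH at 60° (0.9). Total 3.7 kcal/mol.
D has the lowest total (3.7 kcal/mol).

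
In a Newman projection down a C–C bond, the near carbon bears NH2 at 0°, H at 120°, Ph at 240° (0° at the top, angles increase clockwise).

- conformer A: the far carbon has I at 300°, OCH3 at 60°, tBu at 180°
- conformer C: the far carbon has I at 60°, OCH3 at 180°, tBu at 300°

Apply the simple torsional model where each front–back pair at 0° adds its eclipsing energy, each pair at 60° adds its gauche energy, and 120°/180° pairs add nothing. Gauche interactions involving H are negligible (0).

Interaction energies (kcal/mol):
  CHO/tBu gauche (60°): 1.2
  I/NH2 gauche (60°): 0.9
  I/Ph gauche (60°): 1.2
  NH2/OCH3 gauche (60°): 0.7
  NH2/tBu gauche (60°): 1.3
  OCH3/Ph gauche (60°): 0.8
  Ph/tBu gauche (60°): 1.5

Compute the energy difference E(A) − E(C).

-0.2 kcal/mol

A (staggered): NH2–I gauche, NH2–OCH3 gauche, Ph–I gauche, Ph–tBu gauche; 0.9 + 0.7 + 1.2 + 1.5 = 4.3 kcal/mol.
C (staggered): NH2–I gauche, NH2–tBu gauche, Ph–OCH3 gauche, Ph–tBu gauche; 0.9 + 1.3 + 0.8 + 1.5 = 4.5 kcal/mol.
E(A) − E(C) = 4.3 − 4.5 = -0.2 kcal/mol.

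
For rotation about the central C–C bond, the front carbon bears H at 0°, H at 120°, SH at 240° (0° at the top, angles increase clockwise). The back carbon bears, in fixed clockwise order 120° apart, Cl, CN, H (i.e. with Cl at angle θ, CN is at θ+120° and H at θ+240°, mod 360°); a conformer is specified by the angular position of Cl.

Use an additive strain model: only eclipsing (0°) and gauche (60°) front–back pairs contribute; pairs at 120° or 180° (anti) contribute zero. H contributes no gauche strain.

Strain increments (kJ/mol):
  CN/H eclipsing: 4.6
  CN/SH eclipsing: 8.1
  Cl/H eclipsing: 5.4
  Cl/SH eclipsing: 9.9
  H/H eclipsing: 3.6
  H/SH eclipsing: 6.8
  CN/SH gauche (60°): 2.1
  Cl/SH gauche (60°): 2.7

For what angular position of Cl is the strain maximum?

240°

Cl at 0° (eclipsed): H(0°)/Cl(0°) eclipsed 5.4; H(120°)/CN(120°) eclipsed 4.6; SH(240°)/H(240°) eclipsed 6.8 → 16.8 kJ/mol.
Cl at 60° (staggered): SH(240°)/CN(180°) gauche 2.1 → 2.1 kJ/mol.
Cl at 120° (eclipsed): H(0°)/H(0°) eclipsed 3.6; H(120°)/Cl(120°) eclipsed 5.4; SH(240°)/CN(240°) eclipsed 8.1 → 17.1 kJ/mol.
Cl at 180° (staggered): SH(240°)/Cl(180°) gauche 2.7; SH(240°)/CN(300°) gauche 2.1 → 4.8 kJ/mol.
Cl at 240° (eclipsed): H(0°)/CN(0°) eclipsed 4.6; H(120°)/H(120°) eclipsed 3.6; SH(240°)/Cl(240°) eclipsed 9.9 → 18.1 kJ/mol.
Cl at 300° (staggered): SH(240°)/Cl(300°) gauche 2.7 → 2.7 kJ/mol.
The maximum (18.1 kJ/mol) occurs with Cl at 240°.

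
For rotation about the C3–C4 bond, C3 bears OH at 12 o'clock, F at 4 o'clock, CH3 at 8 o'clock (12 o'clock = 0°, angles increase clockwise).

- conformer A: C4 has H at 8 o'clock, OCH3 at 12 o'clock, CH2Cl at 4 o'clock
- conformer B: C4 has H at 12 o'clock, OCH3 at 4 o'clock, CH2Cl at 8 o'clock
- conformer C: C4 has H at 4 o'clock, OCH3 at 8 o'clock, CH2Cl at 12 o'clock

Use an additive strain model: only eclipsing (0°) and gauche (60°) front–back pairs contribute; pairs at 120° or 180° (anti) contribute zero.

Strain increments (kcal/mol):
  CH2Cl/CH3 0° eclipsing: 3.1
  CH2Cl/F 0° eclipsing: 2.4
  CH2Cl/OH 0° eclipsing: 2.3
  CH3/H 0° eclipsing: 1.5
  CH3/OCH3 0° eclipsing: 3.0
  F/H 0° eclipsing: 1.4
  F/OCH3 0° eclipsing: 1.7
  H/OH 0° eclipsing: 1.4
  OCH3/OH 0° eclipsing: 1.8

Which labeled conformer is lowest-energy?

A

A is eclipsed. OH at 0° is eclipsed with OCH3 at 0° (1.8); F at 120° is eclipsed with CH2Cl at 120° (2.4); CH3 at 240° is eclipsed with H at 240° (1.5). Total 5.7 kcal/mol.
B is eclipsed. OH at 0° is eclipsed with H at 0° (1.4); F at 120° is eclipsed with OCH3 at 120° (1.7); CH3 at 240° is eclipsed with CH2Cl at 240° (3.1). Total 6.2 kcal/mol.
C is eclipsed. OH at 0° is eclipsed with CH2Cl at 0° (2.3); F at 120° is eclipsed with H at 120° (1.4); CH3 at 240° is eclipsed with OCH3 at 240° (3.0). Total 6.7 kcal/mol.
A has the lowest total (5.7 kcal/mol).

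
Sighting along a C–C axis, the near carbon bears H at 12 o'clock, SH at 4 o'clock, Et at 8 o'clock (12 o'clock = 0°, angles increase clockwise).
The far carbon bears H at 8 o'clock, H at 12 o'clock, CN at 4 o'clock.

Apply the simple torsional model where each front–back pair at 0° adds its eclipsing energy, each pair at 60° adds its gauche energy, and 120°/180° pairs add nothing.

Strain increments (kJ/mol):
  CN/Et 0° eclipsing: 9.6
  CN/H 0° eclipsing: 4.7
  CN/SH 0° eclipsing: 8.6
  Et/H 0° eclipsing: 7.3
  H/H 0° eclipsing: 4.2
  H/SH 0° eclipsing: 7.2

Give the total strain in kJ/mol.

20.1 kJ/mol

This conformer is eclipsed. H at 0° is eclipsed with H at 0° (4.2); SH at 120° is eclipsed with CN at 120° (8.6); Et at 240° is eclipsed with H at 240° (7.3). Total 20.1 kJ/mol.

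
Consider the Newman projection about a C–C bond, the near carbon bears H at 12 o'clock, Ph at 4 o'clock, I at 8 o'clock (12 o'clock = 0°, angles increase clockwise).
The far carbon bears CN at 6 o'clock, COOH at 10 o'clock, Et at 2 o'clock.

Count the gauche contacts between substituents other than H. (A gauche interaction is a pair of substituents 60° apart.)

Non-H gauche pairs: Ph(120°)/CN(180°); Ph(120°)/Et(60°); I(240°)/CN(180°); I(240°)/COOH(300°) — 4 interactions.

4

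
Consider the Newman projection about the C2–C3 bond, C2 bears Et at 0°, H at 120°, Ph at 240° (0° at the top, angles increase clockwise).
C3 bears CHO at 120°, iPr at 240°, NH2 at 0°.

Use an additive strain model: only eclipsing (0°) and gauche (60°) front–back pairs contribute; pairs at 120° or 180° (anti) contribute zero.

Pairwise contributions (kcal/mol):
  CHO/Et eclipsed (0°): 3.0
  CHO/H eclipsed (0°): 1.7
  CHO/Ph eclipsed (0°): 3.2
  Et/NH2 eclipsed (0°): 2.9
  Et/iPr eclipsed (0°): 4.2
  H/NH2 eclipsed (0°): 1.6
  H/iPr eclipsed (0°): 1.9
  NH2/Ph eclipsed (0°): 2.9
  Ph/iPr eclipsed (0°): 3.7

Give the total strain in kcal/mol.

8.3 kcal/mol

This conformer (eclipsed): Et(0°)/NH2(0°) eclipsed 2.9; H(120°)/CHO(120°) eclipsed 1.7; Ph(240°)/iPr(240°) eclipsed 3.7 → 8.3 kcal/mol.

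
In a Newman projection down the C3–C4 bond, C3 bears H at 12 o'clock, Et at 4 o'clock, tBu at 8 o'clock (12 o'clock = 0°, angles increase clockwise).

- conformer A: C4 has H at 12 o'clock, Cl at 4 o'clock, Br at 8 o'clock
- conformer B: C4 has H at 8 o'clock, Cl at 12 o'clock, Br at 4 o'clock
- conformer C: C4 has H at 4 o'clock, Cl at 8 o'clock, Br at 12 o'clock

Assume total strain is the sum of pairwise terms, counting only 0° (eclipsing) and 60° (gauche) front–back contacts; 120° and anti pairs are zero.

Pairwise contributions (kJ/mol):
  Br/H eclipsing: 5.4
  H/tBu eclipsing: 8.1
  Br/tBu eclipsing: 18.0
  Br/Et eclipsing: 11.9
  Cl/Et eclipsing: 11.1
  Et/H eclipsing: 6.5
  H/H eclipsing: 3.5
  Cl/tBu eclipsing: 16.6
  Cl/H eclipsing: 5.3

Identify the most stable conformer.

B

A (eclipsed): H–H eclipsed, Et–Cl eclipsed, tBu–Br eclipsed; 3.5 + 11.1 + 18.0 = 32.6 kJ/mol.
B (eclipsed): H–Cl eclipsed, Et–Br eclipsed, tBu–H eclipsed; 5.3 + 11.9 + 8.1 = 25.3 kJ/mol.
C (eclipsed): H–Br eclipsed, Et–H eclipsed, tBu–Cl eclipsed; 5.4 + 6.5 + 16.6 = 28.5 kJ/mol.
B has the lowest total (25.3 kJ/mol).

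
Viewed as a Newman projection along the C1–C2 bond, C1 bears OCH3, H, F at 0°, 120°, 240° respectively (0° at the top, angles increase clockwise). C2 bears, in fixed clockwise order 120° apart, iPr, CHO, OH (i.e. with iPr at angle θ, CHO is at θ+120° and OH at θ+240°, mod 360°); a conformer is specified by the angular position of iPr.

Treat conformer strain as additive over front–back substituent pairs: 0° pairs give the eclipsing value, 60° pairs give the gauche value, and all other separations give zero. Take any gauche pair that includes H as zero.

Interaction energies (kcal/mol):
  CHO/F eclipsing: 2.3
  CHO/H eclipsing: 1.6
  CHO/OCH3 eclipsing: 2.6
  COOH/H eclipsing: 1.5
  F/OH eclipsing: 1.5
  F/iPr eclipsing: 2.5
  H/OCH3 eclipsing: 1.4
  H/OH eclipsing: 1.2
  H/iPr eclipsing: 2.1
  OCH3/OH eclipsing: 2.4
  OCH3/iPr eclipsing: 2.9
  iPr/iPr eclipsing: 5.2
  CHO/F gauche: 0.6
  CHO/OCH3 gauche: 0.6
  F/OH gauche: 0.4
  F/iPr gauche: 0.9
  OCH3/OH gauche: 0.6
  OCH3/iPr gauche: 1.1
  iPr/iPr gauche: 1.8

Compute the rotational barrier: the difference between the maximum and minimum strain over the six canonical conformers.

iPr at 0° (eclipsed): OCH3–iPr eclipsed, H–CHO eclipsed, F–OH eclipsed; 2.9 + 1.6 + 1.5 = 6.0 kcal/mol.
iPr at 60° (staggered): OCH3–iPr gauche, OCH3–OH gauche, F–CHO gauche, F–OH gauche; 1.1 + 0.6 + 0.6 + 0.4 = 2.7 kcal/mol.
iPr at 120° (eclipsed): OCH3–OH eclipsed, H–iPr eclipsed, F–CHO eclipsed; 2.4 + 2.1 + 2.3 = 6.8 kcal/mol.
iPr at 180° (staggered): OCH3–CHO gauche, OCH3–OH gauche, F–iPr gauche, F–CHO gauche; 0.6 + 0.6 + 0.9 + 0.6 = 2.7 kcal/mol.
iPr at 240° (eclipsed): OCH3–CHO eclipsed, H–OH eclipsed, F–iPr eclipsed; 2.6 + 1.2 + 2.5 = 6.3 kcal/mol.
iPr at 300° (staggered): OCH3–iPr gauche, OCH3–CHO gauche, F–iPr gauche, F–OH gauche; 1.1 + 0.6 + 0.9 + 0.4 = 3.0 kcal/mol.
Max at 120° (6.8 kcal/mol), min at 60° (2.7 kcal/mol); barrier = 4.1 kcal/mol.

4.1 kcal/mol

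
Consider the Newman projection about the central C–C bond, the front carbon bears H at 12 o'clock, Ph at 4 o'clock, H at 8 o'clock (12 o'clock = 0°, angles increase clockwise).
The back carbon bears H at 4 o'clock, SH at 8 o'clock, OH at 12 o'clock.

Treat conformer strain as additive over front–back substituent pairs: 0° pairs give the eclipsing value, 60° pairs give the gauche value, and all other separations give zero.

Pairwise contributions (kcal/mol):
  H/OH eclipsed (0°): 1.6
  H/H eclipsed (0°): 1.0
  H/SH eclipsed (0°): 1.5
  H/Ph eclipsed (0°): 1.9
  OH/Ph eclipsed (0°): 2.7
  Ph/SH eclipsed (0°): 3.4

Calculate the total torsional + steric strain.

This conformer (eclipsed): H(0°)/OH(0°) eclipsed 1.6; Ph(120°)/H(120°) eclipsed 1.9; H(240°)/SH(240°) eclipsed 1.5 → 5.0 kcal/mol.

5.0 kcal/mol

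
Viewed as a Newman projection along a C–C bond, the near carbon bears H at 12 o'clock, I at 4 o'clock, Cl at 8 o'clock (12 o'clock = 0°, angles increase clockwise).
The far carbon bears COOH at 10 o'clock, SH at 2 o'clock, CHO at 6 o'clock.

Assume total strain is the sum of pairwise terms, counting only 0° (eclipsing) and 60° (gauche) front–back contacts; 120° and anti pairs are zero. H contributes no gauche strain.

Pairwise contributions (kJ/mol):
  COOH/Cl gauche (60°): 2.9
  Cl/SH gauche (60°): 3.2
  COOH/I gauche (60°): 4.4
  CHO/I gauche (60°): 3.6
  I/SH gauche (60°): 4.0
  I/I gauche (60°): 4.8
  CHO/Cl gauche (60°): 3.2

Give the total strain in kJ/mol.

13.7 kJ/mol

This conformer (staggered): I–SH gauche, I–CHO gauche, Cl–COOH gauche, Cl–CHO gauche; 4.0 + 3.6 + 2.9 + 3.2 = 13.7 kJ/mol.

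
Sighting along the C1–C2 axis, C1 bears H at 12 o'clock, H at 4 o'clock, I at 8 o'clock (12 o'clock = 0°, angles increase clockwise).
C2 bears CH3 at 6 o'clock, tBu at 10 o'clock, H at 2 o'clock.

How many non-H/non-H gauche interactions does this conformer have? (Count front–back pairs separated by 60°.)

Non-H gauche pairs: I(240°)/CH3(180°); I(240°)/tBu(300°) — 2 interactions.

2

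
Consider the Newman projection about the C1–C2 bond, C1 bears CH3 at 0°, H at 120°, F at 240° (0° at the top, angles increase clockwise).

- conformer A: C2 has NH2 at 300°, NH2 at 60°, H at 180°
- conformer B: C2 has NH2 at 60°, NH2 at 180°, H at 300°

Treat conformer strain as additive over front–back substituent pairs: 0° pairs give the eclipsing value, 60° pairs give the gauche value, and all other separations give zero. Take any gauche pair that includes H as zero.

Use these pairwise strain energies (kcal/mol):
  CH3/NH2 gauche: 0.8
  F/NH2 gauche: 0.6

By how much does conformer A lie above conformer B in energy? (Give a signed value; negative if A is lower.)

+0.8 kcal/mol

A (staggered): CH3–NH2 gauche, CH3–NH2 gauche, F–NH2 gauche; 0.8 + 0.8 + 0.6 = 2.2 kcal/mol.
B (staggered): CH3–NH2 gauche, F–NH2 gauche; 0.8 + 0.6 = 1.4 kcal/mol.
E(A) − E(B) = 2.2 − 1.4 = +0.8 kcal/mol.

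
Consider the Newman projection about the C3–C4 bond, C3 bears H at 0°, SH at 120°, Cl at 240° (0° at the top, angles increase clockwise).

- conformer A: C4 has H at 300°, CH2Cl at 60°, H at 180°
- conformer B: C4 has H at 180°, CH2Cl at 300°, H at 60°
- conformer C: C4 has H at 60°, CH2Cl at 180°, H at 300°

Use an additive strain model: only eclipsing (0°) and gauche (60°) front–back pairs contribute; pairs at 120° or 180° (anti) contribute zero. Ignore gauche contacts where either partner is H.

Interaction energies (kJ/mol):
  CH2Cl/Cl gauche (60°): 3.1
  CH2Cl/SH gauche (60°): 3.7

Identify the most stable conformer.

B

A (staggered): SH(120°)/CH2Cl(60°) gauche 3.7 → 3.7 kJ/mol.
B (staggered): Cl(240°)/CH2Cl(300°) gauche 3.1 → 3.1 kJ/mol.
C (staggered): SH(120°)/CH2Cl(180°) gauche 3.7; Cl(240°)/CH2Cl(180°) gauche 3.1 → 6.8 kJ/mol.
B has the lowest total (3.1 kJ/mol).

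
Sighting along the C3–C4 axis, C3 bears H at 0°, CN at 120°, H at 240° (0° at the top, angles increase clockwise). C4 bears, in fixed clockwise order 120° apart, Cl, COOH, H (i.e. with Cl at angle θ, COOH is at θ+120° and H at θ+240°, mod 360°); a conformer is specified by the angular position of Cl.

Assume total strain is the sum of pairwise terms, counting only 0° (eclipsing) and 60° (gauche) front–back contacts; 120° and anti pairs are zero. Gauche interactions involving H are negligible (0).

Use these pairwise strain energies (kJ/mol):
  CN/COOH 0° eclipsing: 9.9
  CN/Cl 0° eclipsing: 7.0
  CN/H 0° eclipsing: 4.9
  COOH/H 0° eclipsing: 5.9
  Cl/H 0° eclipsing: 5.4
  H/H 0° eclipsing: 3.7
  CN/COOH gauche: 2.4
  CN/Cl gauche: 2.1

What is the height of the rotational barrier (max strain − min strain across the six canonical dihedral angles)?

16.9 kJ/mol

Cl at 0° (eclipsed): H(0°)/Cl(0°) eclipsed 5.4; CN(120°)/COOH(120°) eclipsed 9.9; H(240°)/H(240°) eclipsed 3.7 → 19.0 kJ/mol.
Cl at 60° (staggered): CN(120°)/Cl(60°) gauche 2.1; CN(120°)/COOH(180°) gauche 2.4 → 4.5 kJ/mol.
Cl at 120° (eclipsed): H(0°)/H(0°) eclipsed 3.7; CN(120°)/Cl(120°) eclipsed 7.0; H(240°)/COOH(240°) eclipsed 5.9 → 16.6 kJ/mol.
Cl at 180° (staggered): CN(120°)/Cl(180°) gauche 2.1 → 2.1 kJ/mol.
Cl at 240° (eclipsed): H(0°)/COOH(0°) eclipsed 5.9; CN(120°)/H(120°) eclipsed 4.9; H(240°)/Cl(240°) eclipsed 5.4 → 16.2 kJ/mol.
Cl at 300° (staggered): CN(120°)/COOH(60°) gauche 2.4 → 2.4 kJ/mol.
Max at 0° (19.0 kJ/mol), min at 180° (2.1 kJ/mol); barrier = 16.9 kJ/mol.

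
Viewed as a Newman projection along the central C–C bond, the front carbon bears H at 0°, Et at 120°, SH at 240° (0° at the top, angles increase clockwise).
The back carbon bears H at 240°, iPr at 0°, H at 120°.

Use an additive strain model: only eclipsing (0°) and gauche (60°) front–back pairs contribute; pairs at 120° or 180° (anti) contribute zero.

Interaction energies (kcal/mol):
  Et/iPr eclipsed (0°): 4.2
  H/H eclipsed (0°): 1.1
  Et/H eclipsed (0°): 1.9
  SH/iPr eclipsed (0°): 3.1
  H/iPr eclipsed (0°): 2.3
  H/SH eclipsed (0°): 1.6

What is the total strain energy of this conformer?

5.8 kcal/mol

This conformer (eclipsed): H–iPr eclipsed, Et–H eclipsed, SH–H eclipsed; 2.3 + 1.9 + 1.6 = 5.8 kcal/mol.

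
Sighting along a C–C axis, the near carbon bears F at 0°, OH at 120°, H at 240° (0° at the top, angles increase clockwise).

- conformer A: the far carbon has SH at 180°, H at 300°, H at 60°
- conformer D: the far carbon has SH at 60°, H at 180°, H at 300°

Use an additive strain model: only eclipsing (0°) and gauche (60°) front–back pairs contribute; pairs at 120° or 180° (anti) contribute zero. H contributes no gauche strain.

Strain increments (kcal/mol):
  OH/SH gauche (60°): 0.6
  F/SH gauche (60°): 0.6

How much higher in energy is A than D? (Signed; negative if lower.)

A (staggered): OH(120°)/SH(180°) gauche 0.6 → 0.6 kcal/mol.
D (staggered): F(0°)/SH(60°) gauche 0.6; OH(120°)/SH(60°) gauche 0.6 → 1.2 kcal/mol.
E(A) − E(D) = 0.6 − 1.2 = -0.6 kcal/mol.

-0.6 kcal/mol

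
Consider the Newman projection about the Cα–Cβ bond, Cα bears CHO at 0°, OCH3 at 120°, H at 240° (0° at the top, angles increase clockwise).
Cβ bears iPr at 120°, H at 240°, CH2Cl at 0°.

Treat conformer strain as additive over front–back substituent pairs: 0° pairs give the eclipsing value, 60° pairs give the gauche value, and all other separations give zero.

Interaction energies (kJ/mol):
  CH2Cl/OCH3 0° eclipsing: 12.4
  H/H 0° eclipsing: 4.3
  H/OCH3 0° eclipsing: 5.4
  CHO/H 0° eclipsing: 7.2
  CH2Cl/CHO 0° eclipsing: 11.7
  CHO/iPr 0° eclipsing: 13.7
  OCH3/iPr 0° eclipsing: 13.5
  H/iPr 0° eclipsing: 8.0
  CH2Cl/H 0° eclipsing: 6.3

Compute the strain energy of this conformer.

This conformer is eclipsed. CHO at 0° is eclipsed with CH2Cl at 0° (11.7); OCH3 at 120° is eclipsed with iPr at 120° (13.5); H at 240° is eclipsed with H at 240° (4.3). Total 29.5 kJ/mol.

29.5 kJ/mol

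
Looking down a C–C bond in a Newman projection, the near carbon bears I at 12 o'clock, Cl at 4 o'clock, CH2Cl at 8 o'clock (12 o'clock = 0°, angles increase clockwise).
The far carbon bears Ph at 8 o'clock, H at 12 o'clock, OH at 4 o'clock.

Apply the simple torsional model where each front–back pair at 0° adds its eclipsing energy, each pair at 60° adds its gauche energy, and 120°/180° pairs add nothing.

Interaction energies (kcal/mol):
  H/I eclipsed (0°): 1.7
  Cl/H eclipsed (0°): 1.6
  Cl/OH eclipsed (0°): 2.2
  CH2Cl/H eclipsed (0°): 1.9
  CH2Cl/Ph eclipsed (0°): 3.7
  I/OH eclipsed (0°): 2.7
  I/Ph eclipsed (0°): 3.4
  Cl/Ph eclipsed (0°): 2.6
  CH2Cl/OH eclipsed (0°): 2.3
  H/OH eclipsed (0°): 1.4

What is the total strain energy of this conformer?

This conformer is eclipsed. I at 0° is eclipsed with H at 0° (1.7); Cl at 120° is eclipsed with OH at 120° (2.2); CH2Cl at 240° is eclipsed with Ph at 240° (3.7). Total 7.6 kcal/mol.

7.6 kcal/mol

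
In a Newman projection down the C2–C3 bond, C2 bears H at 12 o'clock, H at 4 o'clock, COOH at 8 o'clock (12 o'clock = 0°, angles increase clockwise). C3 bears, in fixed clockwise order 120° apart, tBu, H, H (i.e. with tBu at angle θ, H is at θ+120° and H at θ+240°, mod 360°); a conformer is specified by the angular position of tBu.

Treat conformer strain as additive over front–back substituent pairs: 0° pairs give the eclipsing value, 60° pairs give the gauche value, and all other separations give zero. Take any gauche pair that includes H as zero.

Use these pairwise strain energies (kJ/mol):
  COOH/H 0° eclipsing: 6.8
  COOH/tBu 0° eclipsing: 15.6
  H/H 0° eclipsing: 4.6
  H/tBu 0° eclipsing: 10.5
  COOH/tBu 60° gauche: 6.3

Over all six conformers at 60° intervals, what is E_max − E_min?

24.8 kJ/mol

tBu at 0° (eclipsed): H(0°)/tBu(0°) eclipsed 10.5; H(120°)/H(120°) eclipsed 4.6; COOH(240°)/H(240°) eclipsed 6.8 → 21.9 kJ/mol.
tBu at 60° (staggered): no non-H gauche contacts → 0.0 kJ/mol.
tBu at 120° (eclipsed): H(0°)/H(0°) eclipsed 4.6; H(120°)/tBu(120°) eclipsed 10.5; COOH(240°)/H(240°) eclipsed 6.8 → 21.9 kJ/mol.
tBu at 180° (staggered): COOH(240°)/tBu(180°) gauche 6.3 → 6.3 kJ/mol.
tBu at 240° (eclipsed): H(0°)/H(0°) eclipsed 4.6; H(120°)/H(120°) eclipsed 4.6; COOH(240°)/tBu(240°) eclipsed 15.6 → 24.8 kJ/mol.
tBu at 300° (staggered): COOH(240°)/tBu(300°) gauche 6.3 → 6.3 kJ/mol.
Max at 240° (24.8 kJ/mol), min at 60° (0.0 kJ/mol); barrier = 24.8 kJ/mol.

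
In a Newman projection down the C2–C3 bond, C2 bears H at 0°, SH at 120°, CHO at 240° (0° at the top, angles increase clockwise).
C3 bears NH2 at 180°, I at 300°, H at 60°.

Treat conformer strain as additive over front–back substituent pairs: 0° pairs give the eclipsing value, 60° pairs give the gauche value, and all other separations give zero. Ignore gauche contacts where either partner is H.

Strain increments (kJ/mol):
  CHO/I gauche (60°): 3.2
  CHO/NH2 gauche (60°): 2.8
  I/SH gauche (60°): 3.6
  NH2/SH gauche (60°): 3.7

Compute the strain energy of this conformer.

9.7 kJ/mol

This conformer (staggered): SH(120°)/NH2(180°) gauche 3.7; CHO(240°)/NH2(180°) gauche 2.8; CHO(240°)/I(300°) gauche 3.2 → 9.7 kJ/mol.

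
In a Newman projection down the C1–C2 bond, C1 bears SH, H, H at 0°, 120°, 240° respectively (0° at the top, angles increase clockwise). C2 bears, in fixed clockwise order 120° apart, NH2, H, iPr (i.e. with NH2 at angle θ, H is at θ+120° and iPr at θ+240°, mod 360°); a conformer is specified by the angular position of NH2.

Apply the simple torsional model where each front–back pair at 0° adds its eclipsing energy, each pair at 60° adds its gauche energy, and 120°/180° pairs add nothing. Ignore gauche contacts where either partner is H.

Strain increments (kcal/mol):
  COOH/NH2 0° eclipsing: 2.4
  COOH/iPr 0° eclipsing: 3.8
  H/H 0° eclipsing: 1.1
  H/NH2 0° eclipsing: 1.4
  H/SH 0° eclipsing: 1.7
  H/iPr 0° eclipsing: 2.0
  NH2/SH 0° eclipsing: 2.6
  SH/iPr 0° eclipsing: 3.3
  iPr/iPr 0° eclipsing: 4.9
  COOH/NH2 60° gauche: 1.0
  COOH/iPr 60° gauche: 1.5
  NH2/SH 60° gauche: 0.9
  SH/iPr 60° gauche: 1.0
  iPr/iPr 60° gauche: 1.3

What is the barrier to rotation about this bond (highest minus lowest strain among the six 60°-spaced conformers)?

4.9 kcal/mol

NH2 at 0° is eclipsed. SH at 0° is eclipsed with NH2 at 0° (2.6); H at 120° is eclipsed with H at 120° (1.1); H at 240° is eclipsed with iPr at 240° (2.0). Total 5.7 kcal/mol.
NH2 at 60° is staggered. SH at 0° is gauche with NH2 at 60° (0.9); SH at 0° is gauche with iPr at 300° (1.0). Total 1.9 kcal/mol.
NH2 at 120° is eclipsed. SH at 0° is eclipsed with iPr at 0° (3.3); H at 120° is eclipsed with NH2 at 120° (1.4); H at 240° is eclipsed with H at 240° (1.1). Total 5.8 kcal/mol.
NH2 at 180° is staggered. SH at 0° is gauche with iPr at 60° (1.0). Total 1.0 kcal/mol.
NH2 at 240° is eclipsed. SH at 0° is eclipsed with H at 0° (1.7); H at 120° is eclipsed with iPr at 120° (2.0); H at 240° is eclipsed with NH2 at 240° (1.4). Total 5.1 kcal/mol.
NH2 at 300° is staggered. SH at 0° is gauche with NH2 at 300° (0.9). Total 0.9 kcal/mol.
Max at 120° (5.8 kcal/mol), min at 300° (0.9 kcal/mol); barrier = 4.9 kcal/mol.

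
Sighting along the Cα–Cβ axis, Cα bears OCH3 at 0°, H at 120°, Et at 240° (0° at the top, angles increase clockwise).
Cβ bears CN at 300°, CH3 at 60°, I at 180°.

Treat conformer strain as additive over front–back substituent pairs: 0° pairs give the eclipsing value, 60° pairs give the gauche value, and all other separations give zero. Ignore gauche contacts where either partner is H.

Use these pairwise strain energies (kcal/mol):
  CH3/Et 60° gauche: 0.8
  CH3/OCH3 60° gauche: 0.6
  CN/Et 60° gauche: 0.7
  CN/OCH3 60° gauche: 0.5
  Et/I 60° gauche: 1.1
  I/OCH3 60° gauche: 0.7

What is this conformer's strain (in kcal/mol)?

2.9 kcal/mol

This conformer (staggered): OCH3(0°)/CN(300°) gauche 0.5; OCH3(0°)/CH3(60°) gauche 0.6; Et(240°)/CN(300°) gauche 0.7; Et(240°)/I(180°) gauche 1.1 → 2.9 kcal/mol.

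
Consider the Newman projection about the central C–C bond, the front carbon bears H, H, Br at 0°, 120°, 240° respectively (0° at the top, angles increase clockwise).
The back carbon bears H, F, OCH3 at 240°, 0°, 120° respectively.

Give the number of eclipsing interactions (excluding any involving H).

Every eclipsing pair involves H, so the count is 0.

0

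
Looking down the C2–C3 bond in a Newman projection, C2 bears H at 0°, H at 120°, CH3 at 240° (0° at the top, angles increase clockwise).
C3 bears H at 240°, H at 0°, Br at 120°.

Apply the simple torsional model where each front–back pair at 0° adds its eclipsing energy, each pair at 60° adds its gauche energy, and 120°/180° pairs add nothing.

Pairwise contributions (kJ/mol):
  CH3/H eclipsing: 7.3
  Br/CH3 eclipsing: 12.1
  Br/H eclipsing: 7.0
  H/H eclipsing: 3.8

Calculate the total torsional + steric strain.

This conformer is eclipsed. H at 0° is eclipsed with H at 0° (3.8); H at 120° is eclipsed with Br at 120° (7.0); CH3 at 240° is eclipsed with H at 240° (7.3). Total 18.1 kJ/mol.

18.1 kJ/mol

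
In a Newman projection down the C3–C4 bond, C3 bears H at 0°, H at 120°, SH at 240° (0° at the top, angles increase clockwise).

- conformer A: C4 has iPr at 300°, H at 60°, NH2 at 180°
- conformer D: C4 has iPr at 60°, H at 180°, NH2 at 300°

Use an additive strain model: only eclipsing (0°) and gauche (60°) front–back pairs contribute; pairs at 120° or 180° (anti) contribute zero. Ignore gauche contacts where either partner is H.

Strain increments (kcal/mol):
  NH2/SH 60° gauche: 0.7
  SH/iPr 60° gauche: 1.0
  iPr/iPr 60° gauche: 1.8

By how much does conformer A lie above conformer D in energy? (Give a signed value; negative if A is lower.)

+1.0 kcal/mol

A (staggered): SH(240°)/iPr(300°) gauche 1.0; SH(240°)/NH2(180°) gauche 0.7 → 1.7 kcal/mol.
D (staggered): SH(240°)/NH2(300°) gauche 0.7 → 0.7 kcal/mol.
E(A) − E(D) = 1.7 − 0.7 = +1.0 kcal/mol.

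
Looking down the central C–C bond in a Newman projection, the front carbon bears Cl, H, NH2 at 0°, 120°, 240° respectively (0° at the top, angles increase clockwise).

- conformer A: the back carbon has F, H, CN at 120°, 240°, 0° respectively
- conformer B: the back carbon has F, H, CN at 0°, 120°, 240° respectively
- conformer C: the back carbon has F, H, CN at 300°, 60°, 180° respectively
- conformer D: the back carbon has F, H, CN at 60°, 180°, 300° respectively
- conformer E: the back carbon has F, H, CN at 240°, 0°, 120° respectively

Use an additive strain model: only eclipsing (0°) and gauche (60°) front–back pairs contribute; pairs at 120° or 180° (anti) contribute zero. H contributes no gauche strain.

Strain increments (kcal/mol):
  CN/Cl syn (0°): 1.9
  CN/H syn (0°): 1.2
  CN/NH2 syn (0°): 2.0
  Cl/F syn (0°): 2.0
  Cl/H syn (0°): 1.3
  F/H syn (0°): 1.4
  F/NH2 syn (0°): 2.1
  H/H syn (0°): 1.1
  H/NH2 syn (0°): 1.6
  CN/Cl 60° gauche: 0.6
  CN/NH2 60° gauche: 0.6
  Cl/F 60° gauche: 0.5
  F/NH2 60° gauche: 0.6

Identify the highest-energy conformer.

A (eclipsed): Cl–CN eclipsed, H–F eclipsed, NH2–H eclipsed; 1.9 + 1.4 + 1.6 = 4.9 kcal/mol.
B (eclipsed): Cl–F eclipsed, H–H eclipsed, NH2–CN eclipsed; 2.0 + 1.1 + 2.0 = 5.1 kcal/mol.
C (staggered): Cl–F gauche, NH2–F gauche, NH2–CN gauche; 0.5 + 0.6 + 0.6 = 1.7 kcal/mol.
D (staggered): Cl–F gauche, Cl–CN gauche, NH2–CN gauche; 0.5 + 0.6 + 0.6 = 1.7 kcal/mol.
E (eclipsed): Cl–H eclipsed, H–CN eclipsed, NH2–F eclipsed; 1.3 + 1.2 + 2.1 = 4.6 kcal/mol.
B has the highest total (5.1 kcal/mol).

B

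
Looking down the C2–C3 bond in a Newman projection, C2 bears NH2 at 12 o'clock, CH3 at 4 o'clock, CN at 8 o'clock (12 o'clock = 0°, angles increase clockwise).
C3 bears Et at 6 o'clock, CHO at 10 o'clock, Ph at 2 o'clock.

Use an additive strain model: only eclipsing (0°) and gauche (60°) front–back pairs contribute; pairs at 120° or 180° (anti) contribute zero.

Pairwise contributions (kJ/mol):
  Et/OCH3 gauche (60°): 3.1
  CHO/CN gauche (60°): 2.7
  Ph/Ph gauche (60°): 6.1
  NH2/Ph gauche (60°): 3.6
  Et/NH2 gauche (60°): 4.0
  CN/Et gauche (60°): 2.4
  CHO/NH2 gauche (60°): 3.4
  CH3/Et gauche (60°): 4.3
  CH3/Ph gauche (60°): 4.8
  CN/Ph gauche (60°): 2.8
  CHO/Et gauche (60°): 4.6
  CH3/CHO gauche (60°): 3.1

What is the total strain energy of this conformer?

This conformer (staggered): NH2–CHO gauche, NH2–Ph gauche, CH3–Et gauche, CH3–Ph gauche, CN–Et gauche, CN–CHO gauche; 3.4 + 3.6 + 4.3 + 4.8 + 2.4 + 2.7 = 21.2 kJ/mol.

21.2 kJ/mol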